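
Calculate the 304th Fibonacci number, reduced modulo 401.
398

Matrix identity: Q^n = [[F_(n+1), F_n], [F_n, F_(n-1)]] with Q = [[1,1],[1,0]].
n = 304 = 100110000₂. Square-and-multiply, entries mod 401:
Q^1 = [[1,1],[1,0]]
Q^2 = (Q^1)² = [[2,1],[1,1]]
Q^4 = (Q^2)² = [[5,3],[3,2]]
Q^9 = (Q^4)²·Q = [[55,34],[34,21]]
Q^19 = (Q^9)²·Q = [[349,171],[171,178]]
Q^38 = (Q^19)² = [[266,293],[293,374]]
Q^76 = (Q^38)² = [[215,253],[253,363]]
Q^152 = (Q^76)² = [[360,270],[270,90]]
Q^304 = (Q^152)² = [[396,398],[398,399]]
F_304 mod 401 = Q^304[0][1] = 398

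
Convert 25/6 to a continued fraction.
[4; 6]

Euclidean algorithm steps:
25 = 4 × 6 + 1
6 = 6 × 1 + 0
Continued fraction: [4; 6]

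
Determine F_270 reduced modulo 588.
104

Matrix identity: Q^n = [[F_(n+1), F_n], [F_n, F_(n-1)]] with Q = [[1,1],[1,0]].
n = 270 = 100001110₂. Square-and-multiply, entries mod 588:
Q^1 = [[1,1],[1,0]]
Q^2 = (Q^1)² = [[2,1],[1,1]]
Q^4 = (Q^2)² = [[5,3],[3,2]]
Q^8 = (Q^4)² = [[34,21],[21,13]]
Q^16 = (Q^8)² = [[421,399],[399,22]]
Q^33 = (Q^16)²·Q = [[463,106],[106,357]]
Q^67 = (Q^33)²·Q = [[297,401],[401,484]]
Q^135 = (Q^67)²·Q = [[63,286],[286,365]]
Q^270 = (Q^135)² = [[505,104],[104,401]]
F_270 mod 588 = Q^270[0][1] = 104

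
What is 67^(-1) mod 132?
67

gcd(67, 132) = 1, so the inverse exists.
Extended Euclidean algorithm on (132, 67):
132 = 1 × 67 + 65  ⟹  65 = (1)·132 + (-1)·67
67 = 1 × 65 + 2  ⟹  2 = (-1)·132 + (2)·67
65 = 32 × 2 + 1  ⟹  1 = (33)·132 + (-65)·67
So (-65)·67 ≡ 1 (mod 132), i.e. 67^(-1) ≡ -65 ≡ 67 (mod 132).
Check: 67 × 67 = 4489 ≡ 1 (mod 132)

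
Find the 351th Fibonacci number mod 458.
34

Matrix identity: Q^n = [[F_(n+1), F_n], [F_n, F_(n-1)]] with Q = [[1,1],[1,0]].
n = 351 = 101011111₂. Square-and-multiply, entries mod 458:
Q^1 = [[1,1],[1,0]]
Q^2 = (Q^1)² = [[2,1],[1,1]]
Q^5 = (Q^2)²·Q = [[8,5],[5,3]]
Q^10 = (Q^5)² = [[89,55],[55,34]]
Q^21 = (Q^10)²·Q = [[307,412],[412,353]]
Q^43 = (Q^21)²·Q = [[53,185],[185,326]]
Q^87 = (Q^43)²·Q = [[435,394],[394,41]]
Q^175 = (Q^87)²·Q = [[267,45],[45,222]]
Q^351 = (Q^175)²·Q = [[55,34],[34,21]]
F_351 mod 458 = Q^351[0][1] = 34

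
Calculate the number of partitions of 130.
5371315400

p(n) counts ways to write n as a sum of positive integers (order ignored).
Euler's pentagonal recurrence: p(k) = p(k-1) + p(k-2) - p(k-5) - p(k-7) + p(k-12) + p(k-15) - ... (offsets j(3j∓1)/2, signs ++--, p(0)=1, p(<0)=0).
DP table for k = 0..129: p(0)=1, p(1)=1, p(2)=2, p(3)=3, p(4)=5, p(5)=7, p(6)=11, p(7)=15, p(8)=22, p(9)=30, p(10)=42, p(11)=56, p(12)=77, p(13)=101, p(14)=135, p(15)=176, p(16)=231, p(17)=297, p(18)=385, p(19)=490, p(20)=627, p(21)=792, p(22)=1002, p(23)=1255, p(24)=1575, p(25)=1958, p(26)=2436, p(27)=3010, p(28)=3718, p(29)=4565, p(30)=5604, p(31)=6842, p(32)=8349, p(33)=10143, p(34)=12310, p(35)=14883, p(36)=17977, p(37)=21637, p(38)=26015, p(39)=31185, p(40)=37338, p(41)=44583, p(42)=53174, p(43)=63261, p(44)=75175, p(45)=89134, p(46)=105558, p(47)=124754, p(48)=147273, p(49)=173525, p(50)=204226, p(51)=239943, p(52)=281589, p(53)=329931, p(54)=386155, p(55)=451276, p(56)=526823, p(57)=614154, p(58)=715220, p(59)=831820, p(60)=966467, p(61)=1121505, p(62)=1300156, p(63)=1505499, p(64)=1741630, p(65)=2012558, p(66)=2323520, p(67)=2679689, p(68)=3087735, p(69)=3554345, p(70)=4087968, p(71)=4697205, p(72)=5392783, p(73)=6185689, p(74)=7089500, p(75)=8118264, p(76)=9289091, p(77)=10619863, p(78)=12132164, p(79)=13848650, p(80)=15796476, p(81)=18004327, p(82)=20506255, p(83)=23338469, p(84)=26543660, p(85)=30167357, p(86)=34262962, p(87)=38887673, p(88)=44108109, p(89)=49995925, p(90)=56634173, p(91)=64112359, p(92)=72533807, p(93)=82010177, p(94)=92669720, p(95)=104651419, p(96)=118114304, p(97)=133230930, p(98)=150198136, p(99)=169229875, p(100)=190569292, p(101)=214481126, p(102)=241265379, p(103)=271248950, p(104)=304801365, p(105)=342325709, p(106)=384276336, p(107)=431149389, p(108)=483502844, p(109)=541946240, p(110)=607163746, p(111)=679903203, p(112)=761002156, p(113)=851376628, p(114)=952050665, p(115)=1064144451, p(116)=1188908248, p(117)=1327710076, p(118)=1482074143, p(119)=1653668665, p(120)=1844349560, p(121)=2056148051, p(122)=2291320912, p(123)=2552338241, p(124)=2841940500, p(125)=3163127352, p(126)=3519222692, p(127)=3913864295, p(128)=4351078600, p(129)=4835271870.
Final step: p(130) = p(129) + p(128) - p(125) - p(123) + p(118) + p(115) - p(108) - p(104) + p(95) + p(90) - p(79) - p(73) + p(60) + p(53) - p(38) - p(30) + p(13) + p(4)
= 4835271870 + 4351078600 - 3163127352 - 2552338241 + 1482074143 + 1064144451 - 483502844 - 304801365 + 104651419 + 56634173 - 13848650 - 6185689 + 966467 + 329931 - 26015 - 5604 + 101 + 5
= 5371315400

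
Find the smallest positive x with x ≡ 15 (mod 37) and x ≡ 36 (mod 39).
348

Using Chinese Remainder Theorem:
M = 37 × 39 = 1443
M1 = 39, M2 = 37
y1 = 39^(-1) mod 37 = 19
y2 = 37^(-1) mod 39 = 19
x = (15×39×19 + 36×37×19) mod 1443 = 348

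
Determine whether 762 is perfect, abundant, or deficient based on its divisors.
abundant

Proper divisors of 762: sum = 1 + 2 + 3 + 6 + 127 + 254 + 381 = 774
Since 774 > 762, 762 is abundant.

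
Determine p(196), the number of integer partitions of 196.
2814570987591

p(n) counts ways to write n as a sum of positive integers (order ignored).
Euler's pentagonal recurrence: p(k) = p(k-1) + p(k-2) - p(k-5) - p(k-7) + p(k-12) + p(k-15) - ... (offsets j(3j∓1)/2, signs ++--, p(0)=1, p(<0)=0).
DP table for k = 0..195: p(0)=1, p(1)=1, p(2)=2, p(3)=3, p(4)=5, p(5)=7, p(6)=11, p(7)=15, p(8)=22, p(9)=30, p(10)=42, p(11)=56, p(12)=77, p(13)=101, p(14)=135, p(15)=176, p(16)=231, p(17)=297, p(18)=385, p(19)=490, p(20)=627, p(21)=792, p(22)=1002, p(23)=1255, p(24)=1575, p(25)=1958, p(26)=2436, p(27)=3010, p(28)=3718, p(29)=4565, p(30)=5604, p(31)=6842, p(32)=8349, p(33)=10143, p(34)=12310, p(35)=14883, p(36)=17977, p(37)=21637, p(38)=26015, p(39)=31185, p(40)=37338, p(41)=44583, p(42)=53174, p(43)=63261, p(44)=75175, p(45)=89134, p(46)=105558, p(47)=124754, p(48)=147273, p(49)=173525, p(50)=204226, p(51)=239943, p(52)=281589, p(53)=329931, p(54)=386155, p(55)=451276, p(56)=526823, p(57)=614154, p(58)=715220, p(59)=831820, p(60)=966467, p(61)=1121505, p(62)=1300156, p(63)=1505499, p(64)=1741630, p(65)=2012558, p(66)=2323520, p(67)=2679689, p(68)=3087735, p(69)=3554345, p(70)=4087968, p(71)=4697205, p(72)=5392783, p(73)=6185689, p(74)=7089500, p(75)=8118264, p(76)=9289091, p(77)=10619863, p(78)=12132164, p(79)=13848650, p(80)=15796476, p(81)=18004327, p(82)=20506255, p(83)=23338469, p(84)=26543660, p(85)=30167357, p(86)=34262962, p(87)=38887673, p(88)=44108109, p(89)=49995925, p(90)=56634173, p(91)=64112359, p(92)=72533807, p(93)=82010177, p(94)=92669720, p(95)=104651419, p(96)=118114304, p(97)=133230930, p(98)=150198136, p(99)=169229875, p(100)=190569292, p(101)=214481126, p(102)=241265379, p(103)=271248950, p(104)=304801365, p(105)=342325709, p(106)=384276336, p(107)=431149389, p(108)=483502844, p(109)=541946240, p(110)=607163746, p(111)=679903203, p(112)=761002156, p(113)=851376628, p(114)=952050665, p(115)=1064144451, p(116)=1188908248, p(117)=1327710076, p(118)=1482074143, p(119)=1653668665, p(120)=1844349560, p(121)=2056148051, p(122)=2291320912, p(123)=2552338241, p(124)=2841940500, p(125)=3163127352, p(126)=3519222692, p(127)=3913864295, p(128)=4351078600, p(129)=4835271870, p(130)=5371315400, p(131)=5964539504, p(132)=6620830889, p(133)=7346629512, p(134)=8149040695, p(135)=9035836076, p(136)=10015581680, p(137)=11097645016, p(138)=12292341831, p(139)=13610949895, p(140)=15065878135, p(141)=16670689208, p(142)=18440293320, p(143)=20390982757, p(144)=22540654445, p(145)=24908858009, p(146)=27517052599, p(147)=30388671978, p(148)=33549419497, p(149)=37027355200, p(150)=40853235313, p(151)=45060624582, p(152)=49686288421, p(153)=54770336324, p(154)=60356673280, p(155)=66493182097, p(156)=73232243759, p(157)=80630964769, p(158)=88751778802, p(159)=97662728555, p(160)=107438159466, p(161)=118159068427, p(162)=129913904637, p(163)=142798995930, p(164)=156919475295, p(165)=172389800255, p(166)=189334822579, p(167)=207890420102, p(168)=228204732751, p(169)=250438925115, p(170)=274768617130, p(171)=301384802048, p(172)=330495499613, p(173)=362326859895, p(174)=397125074750, p(175)=435157697830, p(176)=476715857290, p(177)=522115831195, p(178)=571701605655, p(179)=625846753120, p(180)=684957390936, p(181)=749474411781, p(182)=819876908323, p(183)=896684817527, p(184)=980462880430, p(185)=1071823774337, p(186)=1171432692373, p(187)=1280011042268, p(188)=1398341745571, p(189)=1527273599625, p(190)=1667727404093, p(191)=1820701100652, p(192)=1987276856363, p(193)=2168627105469, p(194)=2366022741845, p(195)=2580840212973.
Final step: p(196) = p(195) + p(194) - p(191) - p(189) + p(184) + p(181) - p(174) - p(170) + p(161) + p(156) - p(145) - p(139) + p(126) + p(119) - p(104) - p(96) + p(79) + p(70) - p(51) - p(41) + p(20) + p(9)
= 2580840212973 + 2366022741845 - 1820701100652 - 1527273599625 + 980462880430 + 749474411781 - 397125074750 - 274768617130 + 118159068427 + 73232243759 - 24908858009 - 13610949895 + 3519222692 + 1653668665 - 304801365 - 118114304 + 13848650 + 4087968 - 239943 - 44583 + 627 + 30
= 2814570987591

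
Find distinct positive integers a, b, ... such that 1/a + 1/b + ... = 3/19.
1/7 + 1/67 + 1/8911

Greedy algorithm:
3/19: ceiling(19/3) = 7, use 1/7
2/133: ceiling(133/2) = 67, use 1/67
1/8911: ceiling(8911/1) = 8911, use 1/8911
Result: 3/19 = 1/7 + 1/67 + 1/8911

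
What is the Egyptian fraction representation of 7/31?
1/5 + 1/39 + 1/6045

Greedy algorithm:
7/31: ceiling(31/7) = 5, use 1/5
4/155: ceiling(155/4) = 39, use 1/39
1/6045: ceiling(6045/1) = 6045, use 1/6045
Result: 7/31 = 1/5 + 1/39 + 1/6045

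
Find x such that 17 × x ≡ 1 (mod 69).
65

gcd(17, 69) = 1, so the inverse exists.
Extended Euclidean algorithm on (69, 17):
69 = 4 × 17 + 1  ⟹  1 = (1)·69 + (-4)·17
So (-4)·17 ≡ 1 (mod 69), i.e. 17^(-1) ≡ -4 ≡ 65 (mod 69).
Check: 17 × 65 = 1105 ≡ 1 (mod 69)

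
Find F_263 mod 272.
225

Matrix identity: Q^n = [[F_(n+1), F_n], [F_n, F_(n-1)]] with Q = [[1,1],[1,0]].
n = 263 = 100000111₂. Square-and-multiply, entries mod 272:
Q^1 = [[1,1],[1,0]]
Q^2 = (Q^1)² = [[2,1],[1,1]]
Q^4 = (Q^2)² = [[5,3],[3,2]]
Q^8 = (Q^4)² = [[34,21],[21,13]]
Q^16 = (Q^8)² = [[237,171],[171,66]]
Q^32 = (Q^16)² = [[2,133],[133,141]]
Q^65 = (Q^32)²·Q = [[264,13],[13,251]]
Q^131 = (Q^65)²·Q = [[128,233],[233,167]]
Q^263 = (Q^131)²·Q = [[144,225],[225,191]]
F_263 mod 272 = Q^263[0][1] = 225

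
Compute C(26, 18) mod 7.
1

Using Lucas' theorem:
Write n=26 and k=18 in base 7:
n in base 7: [3, 5]
k in base 7: [2, 4]
C(26,18) mod 7 = ∏ C(n_i, k_i) mod 7
Digit binomials (mod 7): C(3,2) = 3; C(5,4) = 5
Product: 3 × 5 = 15 ≡ 1 (mod 7)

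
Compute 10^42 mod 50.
0

Repeated squaring. Binary of 42 = 101010.
10^1 ≡ 10 (mod 50); 10^2 ≡ 0 (mod 50); 10^4 ≡ 0 (mod 50); 10^8 ≡ 0 (mod 50); 10^16 ≡ 0 (mod 50); 10^32 ≡ 0 (mod 50)
10^42 = 10^2 × 10^8 × 10^32 ≡ 0 (mod 50)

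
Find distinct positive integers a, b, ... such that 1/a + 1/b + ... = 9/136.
1/16 + 1/272

Greedy algorithm:
9/136: ceiling(136/9) = 16, use 1/16
1/272: ceiling(272/1) = 272, use 1/272
Result: 9/136 = 1/16 + 1/272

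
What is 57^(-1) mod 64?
9

gcd(57, 64) = 1, so the inverse exists.
Extended Euclidean algorithm on (64, 57):
64 = 1 × 57 + 7  ⟹  7 = (1)·64 + (-1)·57
57 = 8 × 7 + 1  ⟹  1 = (-8)·64 + (9)·57
So (9)·57 ≡ 1 (mod 64), i.e. 57^(-1) ≡ 9 (mod 64).
Check: 57 × 9 = 513 ≡ 1 (mod 64)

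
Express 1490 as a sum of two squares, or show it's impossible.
11² + 37² (a=11, b=37)

Factorization: 1490 = 2 × 5 × 149
By Fermat: n is sum of two squares iff every prime p ≡ 3 (mod 4) appears to even power.
All primes ≡ 3 (mod 4) appear to even power.
Search a = 0, 1, 2, … for 1490 - a² a perfect square: first hit at a = 11: 1490 - 121 = 1369 = 37².
1490 = 11² + 37² = 121 + 1369 ✓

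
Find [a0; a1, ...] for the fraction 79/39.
[2; 39]

Euclidean algorithm steps:
79 = 2 × 39 + 1
39 = 39 × 1 + 0
Continued fraction: [2; 39]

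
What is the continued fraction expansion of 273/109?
[2; 1, 1, 54]

Euclidean algorithm steps:
273 = 2 × 109 + 55
109 = 1 × 55 + 54
55 = 1 × 54 + 1
54 = 54 × 1 + 0
Continued fraction: [2; 1, 1, 54]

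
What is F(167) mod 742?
419

Matrix identity: Q^n = [[F_(n+1), F_n], [F_n, F_(n-1)]] with Q = [[1,1],[1,0]].
n = 167 = 10100111₂. Square-and-multiply, entries mod 742:
Q^1 = [[1,1],[1,0]]
Q^2 = (Q^1)² = [[2,1],[1,1]]
Q^5 = (Q^2)²·Q = [[8,5],[5,3]]
Q^10 = (Q^5)² = [[89,55],[55,34]]
Q^20 = (Q^10)² = [[558,87],[87,471]]
Q^41 = (Q^20)²·Q = [[356,615],[615,483]]
Q^83 = (Q^41)²·Q = [[696,401],[401,295]]
Q^167 = (Q^83)²·Q = [[98,419],[419,421]]
F_167 mod 742 = Q^167[0][1] = 419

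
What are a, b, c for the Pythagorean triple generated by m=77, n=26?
(5253, 4004, 6605)

Euclid's formula: a = m² - n², b = 2mn, c = m² + n²
m = 77, n = 26
a = 77² - 26² = 5929 - 676 = 5253
b = 2 × 77 × 26 = 4004
c = 77² + 26² = 5929 + 676 = 6605
Verification: 5253² + 4004² = 27594009 + 16032016 = 43626025 = 6605² ✓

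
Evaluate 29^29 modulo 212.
9

Repeated squaring. Binary of 29 = 11101.
29^1 ≡ 29 (mod 212); 29^2 ≡ 205 (mod 212); 29^4 ≡ 49 (mod 212); 29^8 ≡ 69 (mod 212); 29^16 ≡ 97 (mod 212)
29^29 = 29^1 × 29^4 × 29^8 × 29^16 ≡ 9 (mod 212)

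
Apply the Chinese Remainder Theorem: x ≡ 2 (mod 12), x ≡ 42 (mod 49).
434

Using Chinese Remainder Theorem:
M = 12 × 49 = 588
M1 = 49, M2 = 12
y1 = 49^(-1) mod 12 = 1
y2 = 12^(-1) mod 49 = 45
x = (2×49×1 + 42×12×45) mod 588 = 434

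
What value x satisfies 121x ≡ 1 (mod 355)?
311

gcd(121, 355) = 1, so the inverse exists.
Extended Euclidean algorithm on (355, 121):
355 = 2 × 121 + 113  ⟹  113 = (1)·355 + (-2)·121
121 = 1 × 113 + 8  ⟹  8 = (-1)·355 + (3)·121
113 = 14 × 8 + 1  ⟹  1 = (15)·355 + (-44)·121
So (-44)·121 ≡ 1 (mod 355), i.e. 121^(-1) ≡ -44 ≡ 311 (mod 355).
Check: 121 × 311 = 37631 ≡ 1 (mod 355)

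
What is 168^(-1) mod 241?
33

gcd(168, 241) = 1, so the inverse exists.
Extended Euclidean algorithm on (241, 168):
241 = 1 × 168 + 73  ⟹  73 = (1)·241 + (-1)·168
168 = 2 × 73 + 22  ⟹  22 = (-2)·241 + (3)·168
73 = 3 × 22 + 7  ⟹  7 = (7)·241 + (-10)·168
22 = 3 × 7 + 1  ⟹  1 = (-23)·241 + (33)·168
So (33)·168 ≡ 1 (mod 241), i.e. 168^(-1) ≡ 33 (mod 241).
Check: 168 × 33 = 5544 ≡ 1 (mod 241)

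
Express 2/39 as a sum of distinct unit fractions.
1/20 + 1/780

Greedy algorithm:
2/39: ceiling(39/2) = 20, use 1/20
1/780: ceiling(780/1) = 780, use 1/780
Result: 2/39 = 1/20 + 1/780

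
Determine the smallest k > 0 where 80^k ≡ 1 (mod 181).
9

181 is prime, so ord(80) divides φ(181) = 180.
Divisors of 180: 1, 2, 3, 4, 5, 6, 9, 10, 12, 15, 18, 20, 30, 36, 45, 60, 90, 180.
Repeated squaring: 80^1 ≡ 80, 80^2 ≡ 65, 80^4 ≡ 62, 80^8 ≡ 43, 80^16 ≡ 39, 80^32 ≡ 73, 80^64 ≡ 80, 80^128 ≡ 65 (mod 181).
Test 80^d mod 181 for each divisor d in increasing order:
80^1 ≡ 80
80^2 ≡ 65
80^3 = 80^2·80^1 ≡ 132
80^4 ≡ 62
80^5 = 80^4·80^1 ≡ 73
80^6 = 80^4·80^2 ≡ 48
80^9 = 80^8·80^1 ≡ 1  ← first divisor giving 1
The order is 9.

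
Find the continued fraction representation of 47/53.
[0; 1, 7, 1, 5]

Euclidean algorithm steps:
47 = 0 × 53 + 47
53 = 1 × 47 + 6
47 = 7 × 6 + 5
6 = 1 × 5 + 1
5 = 5 × 1 + 0
Continued fraction: [0; 1, 7, 1, 5]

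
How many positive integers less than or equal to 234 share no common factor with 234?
72

234 = 2 × 3^2 × 13
φ(n) = n × ∏(1 - 1/p) for each prime p dividing n
φ(234) = 234 × (1 - 1/2) × (1 - 1/3) × (1 - 1/13) = 72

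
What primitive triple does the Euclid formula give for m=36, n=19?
(935, 1368, 1657)

Euclid's formula: a = m² - n², b = 2mn, c = m² + n²
m = 36, n = 19
a = 36² - 19² = 1296 - 361 = 935
b = 2 × 36 × 19 = 1368
c = 36² + 19² = 1296 + 361 = 1657
Verification: 935² + 1368² = 874225 + 1871424 = 2745649 = 1657² ✓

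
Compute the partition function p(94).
92669720

p(n) counts ways to write n as a sum of positive integers (order ignored).
Euler's pentagonal recurrence: p(k) = p(k-1) + p(k-2) - p(k-5) - p(k-7) + p(k-12) + p(k-15) - ... (offsets j(3j∓1)/2, signs ++--, p(0)=1, p(<0)=0).
DP table for k = 0..93: p(0)=1, p(1)=1, p(2)=2, p(3)=3, p(4)=5, p(5)=7, p(6)=11, p(7)=15, p(8)=22, p(9)=30, p(10)=42, p(11)=56, p(12)=77, p(13)=101, p(14)=135, p(15)=176, p(16)=231, p(17)=297, p(18)=385, p(19)=490, p(20)=627, p(21)=792, p(22)=1002, p(23)=1255, p(24)=1575, p(25)=1958, p(26)=2436, p(27)=3010, p(28)=3718, p(29)=4565, p(30)=5604, p(31)=6842, p(32)=8349, p(33)=10143, p(34)=12310, p(35)=14883, p(36)=17977, p(37)=21637, p(38)=26015, p(39)=31185, p(40)=37338, p(41)=44583, p(42)=53174, p(43)=63261, p(44)=75175, p(45)=89134, p(46)=105558, p(47)=124754, p(48)=147273, p(49)=173525, p(50)=204226, p(51)=239943, p(52)=281589, p(53)=329931, p(54)=386155, p(55)=451276, p(56)=526823, p(57)=614154, p(58)=715220, p(59)=831820, p(60)=966467, p(61)=1121505, p(62)=1300156, p(63)=1505499, p(64)=1741630, p(65)=2012558, p(66)=2323520, p(67)=2679689, p(68)=3087735, p(69)=3554345, p(70)=4087968, p(71)=4697205, p(72)=5392783, p(73)=6185689, p(74)=7089500, p(75)=8118264, p(76)=9289091, p(77)=10619863, p(78)=12132164, p(79)=13848650, p(80)=15796476, p(81)=18004327, p(82)=20506255, p(83)=23338469, p(84)=26543660, p(85)=30167357, p(86)=34262962, p(87)=38887673, p(88)=44108109, p(89)=49995925, p(90)=56634173, p(91)=64112359, p(92)=72533807, p(93)=82010177.
Final step: p(94) = p(93) + p(92) - p(89) - p(87) + p(82) + p(79) - p(72) - p(68) + p(59) + p(54) - p(43) - p(37) + p(24) + p(17) - p(2)
= 82010177 + 72533807 - 49995925 - 38887673 + 20506255 + 13848650 - 5392783 - 3087735 + 831820 + 386155 - 63261 - 21637 + 1575 + 297 - 2
= 92669720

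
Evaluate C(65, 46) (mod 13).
0

Using Lucas' theorem:
Write n=65 and k=46 in base 13:
n in base 13: [5, 0]
k in base 13: [3, 7]
C(65,46) mod 13 = ∏ C(n_i, k_i) mod 13
Digit binomials (mod 13): C(5,3) = 10; C(0,7) = 0 (k_i > n_i)
Product: 10 × 0 = 0 ≡ 0 (mod 13)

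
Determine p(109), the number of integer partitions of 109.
541946240

p(n) counts ways to write n as a sum of positive integers (order ignored).
Euler's pentagonal recurrence: p(k) = p(k-1) + p(k-2) - p(k-5) - p(k-7) + p(k-12) + p(k-15) - ... (offsets j(3j∓1)/2, signs ++--, p(0)=1, p(<0)=0).
DP table for k = 0..108: p(0)=1, p(1)=1, p(2)=2, p(3)=3, p(4)=5, p(5)=7, p(6)=11, p(7)=15, p(8)=22, p(9)=30, p(10)=42, p(11)=56, p(12)=77, p(13)=101, p(14)=135, p(15)=176, p(16)=231, p(17)=297, p(18)=385, p(19)=490, p(20)=627, p(21)=792, p(22)=1002, p(23)=1255, p(24)=1575, p(25)=1958, p(26)=2436, p(27)=3010, p(28)=3718, p(29)=4565, p(30)=5604, p(31)=6842, p(32)=8349, p(33)=10143, p(34)=12310, p(35)=14883, p(36)=17977, p(37)=21637, p(38)=26015, p(39)=31185, p(40)=37338, p(41)=44583, p(42)=53174, p(43)=63261, p(44)=75175, p(45)=89134, p(46)=105558, p(47)=124754, p(48)=147273, p(49)=173525, p(50)=204226, p(51)=239943, p(52)=281589, p(53)=329931, p(54)=386155, p(55)=451276, p(56)=526823, p(57)=614154, p(58)=715220, p(59)=831820, p(60)=966467, p(61)=1121505, p(62)=1300156, p(63)=1505499, p(64)=1741630, p(65)=2012558, p(66)=2323520, p(67)=2679689, p(68)=3087735, p(69)=3554345, p(70)=4087968, p(71)=4697205, p(72)=5392783, p(73)=6185689, p(74)=7089500, p(75)=8118264, p(76)=9289091, p(77)=10619863, p(78)=12132164, p(79)=13848650, p(80)=15796476, p(81)=18004327, p(82)=20506255, p(83)=23338469, p(84)=26543660, p(85)=30167357, p(86)=34262962, p(87)=38887673, p(88)=44108109, p(89)=49995925, p(90)=56634173, p(91)=64112359, p(92)=72533807, p(93)=82010177, p(94)=92669720, p(95)=104651419, p(96)=118114304, p(97)=133230930, p(98)=150198136, p(99)=169229875, p(100)=190569292, p(101)=214481126, p(102)=241265379, p(103)=271248950, p(104)=304801365, p(105)=342325709, p(106)=384276336, p(107)=431149389, p(108)=483502844.
Final step: p(109) = p(108) + p(107) - p(104) - p(102) + p(97) + p(94) - p(87) - p(83) + p(74) + p(69) - p(58) - p(52) + p(39) + p(32) - p(17) - p(9)
= 483502844 + 431149389 - 304801365 - 241265379 + 133230930 + 92669720 - 38887673 - 23338469 + 7089500 + 3554345 - 715220 - 281589 + 31185 + 8349 - 297 - 30
= 541946240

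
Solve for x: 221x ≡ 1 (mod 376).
245

gcd(221, 376) = 1, so the inverse exists.
Extended Euclidean algorithm on (376, 221):
376 = 1 × 221 + 155  ⟹  155 = (1)·376 + (-1)·221
221 = 1 × 155 + 66  ⟹  66 = (-1)·376 + (2)·221
155 = 2 × 66 + 23  ⟹  23 = (3)·376 + (-5)·221
66 = 2 × 23 + 20  ⟹  20 = (-7)·376 + (12)·221
23 = 1 × 20 + 3  ⟹  3 = (10)·376 + (-17)·221
20 = 6 × 3 + 2  ⟹  2 = (-67)·376 + (114)·221
3 = 1 × 2 + 1  ⟹  1 = (77)·376 + (-131)·221
So (-131)·221 ≡ 1 (mod 376), i.e. 221^(-1) ≡ -131 ≡ 245 (mod 376).
Check: 221 × 245 = 54145 ≡ 1 (mod 376)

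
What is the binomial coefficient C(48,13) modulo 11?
2

Using Lucas' theorem:
Write n=48 and k=13 in base 11:
n in base 11: [4, 4]
k in base 11: [1, 2]
C(48,13) mod 11 = ∏ C(n_i, k_i) mod 11
Digit binomials (mod 11): C(4,1) = 4; C(4,2) = 6
Product: 4 × 6 = 24 ≡ 2 (mod 11)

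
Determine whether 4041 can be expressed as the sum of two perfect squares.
21² + 60² (a=21, b=60)

Factorization: 4041 = 3^2 × 449
By Fermat: n is sum of two squares iff every prime p ≡ 3 (mod 4) appears to even power.
All primes ≡ 3 (mod 4) appear to even power.
Search a = 0, 1, 2, … for 4041 - a² a perfect square: first hit at a = 21: 4041 - 441 = 3600 = 60².
4041 = 21² + 60² = 441 + 3600 ✓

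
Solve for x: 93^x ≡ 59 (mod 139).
87

Baby-step giant-step with step n = ⌈√139⌉ = 12.
Baby steps 93^j mod 139 (j:value) for j=0..11: 0:1, 1:93, 2:31, 3:103, 4:127, 5:135, 6:45, 7:15, 8:5, 9:48, 10:16, 11:98.
Giant-step multiplier: 93^(-12) ≡ 93^(138-12) = 93^126 ≡ 44 (mod 139).
Giant steps γ_i = 59·44^i mod 139: γ_0=59, γ_1=94, γ_2=105, γ_3=33, γ_4=62, γ_5=87, γ_6=75, γ_7=103 (in table at j=3).
x = i·n + j = 7·12 + 3 = 87.
Check: 93^87 ≡ 59 (mod 139).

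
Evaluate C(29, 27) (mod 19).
7

Using Lucas' theorem:
Write n=29 and k=27 in base 19:
n in base 19: [1, 10]
k in base 19: [1, 8]
C(29,27) mod 19 = ∏ C(n_i, k_i) mod 19
Digit binomials (mod 19): C(1,1) = 1; C(10,8) = 45 ≡ 7
Product: 1 × 7 = 7 ≡ 7 (mod 19)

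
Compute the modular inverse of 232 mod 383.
279

gcd(232, 383) = 1, so the inverse exists.
Extended Euclidean algorithm on (383, 232):
383 = 1 × 232 + 151  ⟹  151 = (1)·383 + (-1)·232
232 = 1 × 151 + 81  ⟹  81 = (-1)·383 + (2)·232
151 = 1 × 81 + 70  ⟹  70 = (2)·383 + (-3)·232
81 = 1 × 70 + 11  ⟹  11 = (-3)·383 + (5)·232
70 = 6 × 11 + 4  ⟹  4 = (20)·383 + (-33)·232
11 = 2 × 4 + 3  ⟹  3 = (-43)·383 + (71)·232
4 = 1 × 3 + 1  ⟹  1 = (63)·383 + (-104)·232
So (-104)·232 ≡ 1 (mod 383), i.e. 232^(-1) ≡ -104 ≡ 279 (mod 383).
Check: 232 × 279 = 64728 ≡ 1 (mod 383)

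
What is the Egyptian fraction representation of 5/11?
1/3 + 1/9 + 1/99

Greedy algorithm:
5/11: ceiling(11/5) = 3, use 1/3
4/33: ceiling(33/4) = 9, use 1/9
1/99: ceiling(99/1) = 99, use 1/99
Result: 5/11 = 1/3 + 1/9 + 1/99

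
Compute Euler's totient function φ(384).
128

384 = 2^7 × 3
φ(n) = n × ∏(1 - 1/p) for each prime p dividing n
φ(384) = 384 × (1 - 1/2) × (1 - 1/3) = 128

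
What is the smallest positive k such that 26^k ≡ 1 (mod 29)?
28

29 is prime, so ord(26) divides φ(29) = 28.
Divisors of 28: 1, 2, 4, 7, 14, 28.
Repeated squaring: 26^1 ≡ 26, 26^2 ≡ 9, 26^4 ≡ 23, 26^8 ≡ 7, 26^16 ≡ 20 (mod 29).
Test 26^d mod 29 for each divisor d in increasing order:
26^1 ≡ 26
26^2 ≡ 9
26^4 ≡ 23
26^7 = 26^4·26^2·26^1 ≡ 17
26^14 = 26^8·26^4·26^2 ≡ 28
26^28 = 26^16·26^8·26^4 ≡ 1  ← first divisor giving 1
The order is 28.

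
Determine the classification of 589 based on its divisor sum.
deficient

Proper divisors of 589: sum = 1 + 19 + 31 = 51
Since 51 < 589, 589 is deficient.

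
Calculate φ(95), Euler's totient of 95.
72

95 = 5 × 19
φ(n) = n × ∏(1 - 1/p) for each prime p dividing n
φ(95) = 95 × (1 - 1/5) × (1 - 1/19) = 72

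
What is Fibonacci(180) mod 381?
201

Matrix identity: Q^n = [[F_(n+1), F_n], [F_n, F_(n-1)]] with Q = [[1,1],[1,0]].
n = 180 = 10110100₂. Square-and-multiply, entries mod 381:
Q^1 = [[1,1],[1,0]]
Q^2 = (Q^1)² = [[2,1],[1,1]]
Q^5 = (Q^2)²·Q = [[8,5],[5,3]]
Q^11 = (Q^5)²·Q = [[144,89],[89,55]]
Q^22 = (Q^11)² = [[82,185],[185,278]]
Q^45 = (Q^22)²·Q = [[107,182],[182,306]]
Q^90 = (Q^45)² = [[377,109],[109,268]]
Q^180 = (Q^90)² = [[86,201],[201,266]]
F_180 mod 381 = Q^180[0][1] = 201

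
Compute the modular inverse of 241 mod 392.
257

gcd(241, 392) = 1, so the inverse exists.
Extended Euclidean algorithm on (392, 241):
392 = 1 × 241 + 151  ⟹  151 = (1)·392 + (-1)·241
241 = 1 × 151 + 90  ⟹  90 = (-1)·392 + (2)·241
151 = 1 × 90 + 61  ⟹  61 = (2)·392 + (-3)·241
90 = 1 × 61 + 29  ⟹  29 = (-3)·392 + (5)·241
61 = 2 × 29 + 3  ⟹  3 = (8)·392 + (-13)·241
29 = 9 × 3 + 2  ⟹  2 = (-75)·392 + (122)·241
3 = 1 × 2 + 1  ⟹  1 = (83)·392 + (-135)·241
So (-135)·241 ≡ 1 (mod 392), i.e. 241^(-1) ≡ -135 ≡ 257 (mod 392).
Check: 241 × 257 = 61937 ≡ 1 (mod 392)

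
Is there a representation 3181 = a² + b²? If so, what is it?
34² + 45² (a=34, b=45)

Factorization: 3181 = 3181
By Fermat: n is sum of two squares iff every prime p ≡ 3 (mod 4) appears to even power.
All primes ≡ 3 (mod 4) appear to even power.
Search a = 0, 1, 2, … for 3181 - a² a perfect square: first hit at a = 34: 3181 - 1156 = 2025 = 45².
3181 = 34² + 45² = 1156 + 2025 ✓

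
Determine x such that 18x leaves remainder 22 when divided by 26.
x ≡ 7 (mod 13)

gcd(18, 26) = 2, which divides 22, so solutions exist.
Divide through by 2: 9x ≡ 11 (mod 13).
Find 9^(-1) mod 13 by the extended Euclidean algorithm:
13 = 1 × 9 + 4  ⟹  4 = (1)·13 + (-1)·9
9 = 2 × 4 + 1  ⟹  1 = (-2)·13 + (3)·9
So (3)·9 ≡ 1 (mod 13), i.e. 9^(-1) ≡ 3 (mod 13).
x ≡ 3 × 11 = 33 ≡ 7 (mod 13).
Check: 18 × 7 = 126 ≡ 22 (mod 26).
x ≡ 7 (mod 13), giving 2 solutions mod 26.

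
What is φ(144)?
48

144 = 2^4 × 3^2
φ(n) = n × ∏(1 - 1/p) for each prime p dividing n
φ(144) = 144 × (1 - 1/2) × (1 - 1/3) = 48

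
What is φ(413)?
348

413 = 7 × 59
φ(n) = n × ∏(1 - 1/p) for each prime p dividing n
φ(413) = 413 × (1 - 1/7) × (1 - 1/59) = 348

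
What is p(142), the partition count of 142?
18440293320

p(n) counts ways to write n as a sum of positive integers (order ignored).
Euler's pentagonal recurrence: p(k) = p(k-1) + p(k-2) - p(k-5) - p(k-7) + p(k-12) + p(k-15) - ... (offsets j(3j∓1)/2, signs ++--, p(0)=1, p(<0)=0).
DP table for k = 0..141: p(0)=1, p(1)=1, p(2)=2, p(3)=3, p(4)=5, p(5)=7, p(6)=11, p(7)=15, p(8)=22, p(9)=30, p(10)=42, p(11)=56, p(12)=77, p(13)=101, p(14)=135, p(15)=176, p(16)=231, p(17)=297, p(18)=385, p(19)=490, p(20)=627, p(21)=792, p(22)=1002, p(23)=1255, p(24)=1575, p(25)=1958, p(26)=2436, p(27)=3010, p(28)=3718, p(29)=4565, p(30)=5604, p(31)=6842, p(32)=8349, p(33)=10143, p(34)=12310, p(35)=14883, p(36)=17977, p(37)=21637, p(38)=26015, p(39)=31185, p(40)=37338, p(41)=44583, p(42)=53174, p(43)=63261, p(44)=75175, p(45)=89134, p(46)=105558, p(47)=124754, p(48)=147273, p(49)=173525, p(50)=204226, p(51)=239943, p(52)=281589, p(53)=329931, p(54)=386155, p(55)=451276, p(56)=526823, p(57)=614154, p(58)=715220, p(59)=831820, p(60)=966467, p(61)=1121505, p(62)=1300156, p(63)=1505499, p(64)=1741630, p(65)=2012558, p(66)=2323520, p(67)=2679689, p(68)=3087735, p(69)=3554345, p(70)=4087968, p(71)=4697205, p(72)=5392783, p(73)=6185689, p(74)=7089500, p(75)=8118264, p(76)=9289091, p(77)=10619863, p(78)=12132164, p(79)=13848650, p(80)=15796476, p(81)=18004327, p(82)=20506255, p(83)=23338469, p(84)=26543660, p(85)=30167357, p(86)=34262962, p(87)=38887673, p(88)=44108109, p(89)=49995925, p(90)=56634173, p(91)=64112359, p(92)=72533807, p(93)=82010177, p(94)=92669720, p(95)=104651419, p(96)=118114304, p(97)=133230930, p(98)=150198136, p(99)=169229875, p(100)=190569292, p(101)=214481126, p(102)=241265379, p(103)=271248950, p(104)=304801365, p(105)=342325709, p(106)=384276336, p(107)=431149389, p(108)=483502844, p(109)=541946240, p(110)=607163746, p(111)=679903203, p(112)=761002156, p(113)=851376628, p(114)=952050665, p(115)=1064144451, p(116)=1188908248, p(117)=1327710076, p(118)=1482074143, p(119)=1653668665, p(120)=1844349560, p(121)=2056148051, p(122)=2291320912, p(123)=2552338241, p(124)=2841940500, p(125)=3163127352, p(126)=3519222692, p(127)=3913864295, p(128)=4351078600, p(129)=4835271870, p(130)=5371315400, p(131)=5964539504, p(132)=6620830889, p(133)=7346629512, p(134)=8149040695, p(135)=9035836076, p(136)=10015581680, p(137)=11097645016, p(138)=12292341831, p(139)=13610949895, p(140)=15065878135, p(141)=16670689208.
Final step: p(142) = p(141) + p(140) - p(137) - p(135) + p(130) + p(127) - p(120) - p(116) + p(107) + p(102) - p(91) - p(85) + p(72) + p(65) - p(50) - p(42) + p(25) + p(16)
= 16670689208 + 15065878135 - 11097645016 - 9035836076 + 5371315400 + 3913864295 - 1844349560 - 1188908248 + 431149389 + 241265379 - 64112359 - 30167357 + 5392783 + 2012558 - 204226 - 53174 + 1958 + 231
= 18440293320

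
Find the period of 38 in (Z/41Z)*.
8

41 is prime, so ord(38) divides φ(41) = 40.
Divisors of 40: 1, 2, 4, 5, 8, 10, 20, 40.
Repeated squaring: 38^1 ≡ 38, 38^2 ≡ 9, 38^4 ≡ 40, 38^8 ≡ 1, 38^16 ≡ 1, 38^32 ≡ 1 (mod 41).
Test 38^d mod 41 for each divisor d in increasing order:
38^1 ≡ 38
38^2 ≡ 9
38^4 ≡ 40
38^5 = 38^4·38^1 ≡ 3
38^8 ≡ 1  ← first divisor giving 1
The order is 8.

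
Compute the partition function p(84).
26543660

p(n) counts ways to write n as a sum of positive integers (order ignored).
Euler's pentagonal recurrence: p(k) = p(k-1) + p(k-2) - p(k-5) - p(k-7) + p(k-12) + p(k-15) - ... (offsets j(3j∓1)/2, signs ++--, p(0)=1, p(<0)=0).
DP table for k = 0..83: p(0)=1, p(1)=1, p(2)=2, p(3)=3, p(4)=5, p(5)=7, p(6)=11, p(7)=15, p(8)=22, p(9)=30, p(10)=42, p(11)=56, p(12)=77, p(13)=101, p(14)=135, p(15)=176, p(16)=231, p(17)=297, p(18)=385, p(19)=490, p(20)=627, p(21)=792, p(22)=1002, p(23)=1255, p(24)=1575, p(25)=1958, p(26)=2436, p(27)=3010, p(28)=3718, p(29)=4565, p(30)=5604, p(31)=6842, p(32)=8349, p(33)=10143, p(34)=12310, p(35)=14883, p(36)=17977, p(37)=21637, p(38)=26015, p(39)=31185, p(40)=37338, p(41)=44583, p(42)=53174, p(43)=63261, p(44)=75175, p(45)=89134, p(46)=105558, p(47)=124754, p(48)=147273, p(49)=173525, p(50)=204226, p(51)=239943, p(52)=281589, p(53)=329931, p(54)=386155, p(55)=451276, p(56)=526823, p(57)=614154, p(58)=715220, p(59)=831820, p(60)=966467, p(61)=1121505, p(62)=1300156, p(63)=1505499, p(64)=1741630, p(65)=2012558, p(66)=2323520, p(67)=2679689, p(68)=3087735, p(69)=3554345, p(70)=4087968, p(71)=4697205, p(72)=5392783, p(73)=6185689, p(74)=7089500, p(75)=8118264, p(76)=9289091, p(77)=10619863, p(78)=12132164, p(79)=13848650, p(80)=15796476, p(81)=18004327, p(82)=20506255, p(83)=23338469.
Final step: p(84) = p(83) + p(82) - p(79) - p(77) + p(72) + p(69) - p(62) - p(58) + p(49) + p(44) - p(33) - p(27) + p(14) + p(7)
= 23338469 + 20506255 - 13848650 - 10619863 + 5392783 + 3554345 - 1300156 - 715220 + 173525 + 75175 - 10143 - 3010 + 135 + 15
= 26543660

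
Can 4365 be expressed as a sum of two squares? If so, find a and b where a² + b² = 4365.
3² + 66² (a=3, b=66)

Factorization: 4365 = 3^2 × 5 × 97
By Fermat: n is sum of two squares iff every prime p ≡ 3 (mod 4) appears to even power.
All primes ≡ 3 (mod 4) appear to even power.
Search a = 0, 1, 2, … for 4365 - a² a perfect square: first hit at a = 3: 4365 - 9 = 4356 = 66².
4365 = 3² + 66² = 9 + 4356 ✓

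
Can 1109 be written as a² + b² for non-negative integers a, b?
22² + 25² (a=22, b=25)

Factorization: 1109 = 1109
By Fermat: n is sum of two squares iff every prime p ≡ 3 (mod 4) appears to even power.
All primes ≡ 3 (mod 4) appear to even power.
Search a = 0, 1, 2, … for 1109 - a² a perfect square: first hit at a = 22: 1109 - 484 = 625 = 25².
1109 = 22² + 25² = 484 + 625 ✓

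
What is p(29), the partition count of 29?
4565

p(n) counts ways to write n as a sum of positive integers (order ignored).
Euler's pentagonal recurrence: p(k) = p(k-1) + p(k-2) - p(k-5) - p(k-7) + p(k-12) + p(k-15) - ... (offsets j(3j∓1)/2, signs ++--, p(0)=1, p(<0)=0).
DP table for k = 0..28: p(0)=1, p(1)=1, p(2)=2, p(3)=3, p(4)=5, p(5)=7, p(6)=11, p(7)=15, p(8)=22, p(9)=30, p(10)=42, p(11)=56, p(12)=77, p(13)=101, p(14)=135, p(15)=176, p(16)=231, p(17)=297, p(18)=385, p(19)=490, p(20)=627, p(21)=792, p(22)=1002, p(23)=1255, p(24)=1575, p(25)=1958, p(26)=2436, p(27)=3010, p(28)=3718.
Final step: p(29) = p(28) + p(27) - p(24) - p(22) + p(17) + p(14) - p(7) - p(3)
= 3718 + 3010 - 1575 - 1002 + 297 + 135 - 15 - 3
= 4565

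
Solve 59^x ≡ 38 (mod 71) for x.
54

Baby-step giant-step with step n = ⌈√71⌉ = 9.
Baby steps 59^j mod 71 (j:value) for j=0..8: 0:1, 1:59, 2:2, 3:47, 4:4, 5:23, 6:8, 7:46, 8:16.
Giant-step multiplier: 59^(-9) ≡ 59^(70-9) = 59^61 ≡ 44 (mod 71).
Giant steps γ_i = 38·44^i mod 71: γ_0=38, γ_1=39, γ_2=12, γ_3=31, γ_4=15, γ_5=21, γ_6=1 (in table at j=0).
x = i·n + j = 6·9 + 0 = 54.
Check: 59^54 ≡ 38 (mod 71).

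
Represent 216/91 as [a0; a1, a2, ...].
[2; 2, 1, 2, 11]

Euclidean algorithm steps:
216 = 2 × 91 + 34
91 = 2 × 34 + 23
34 = 1 × 23 + 11
23 = 2 × 11 + 1
11 = 11 × 1 + 0
Continued fraction: [2; 2, 1, 2, 11]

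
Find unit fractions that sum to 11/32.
1/3 + 1/96

Greedy algorithm:
11/32: ceiling(32/11) = 3, use 1/3
1/96: ceiling(96/1) = 96, use 1/96
Result: 11/32 = 1/3 + 1/96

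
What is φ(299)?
264

299 = 13 × 23
φ(n) = n × ∏(1 - 1/p) for each prime p dividing n
φ(299) = 299 × (1 - 1/13) × (1 - 1/23) = 264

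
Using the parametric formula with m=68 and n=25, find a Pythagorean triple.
(3999, 3400, 5249)

Euclid's formula: a = m² - n², b = 2mn, c = m² + n²
m = 68, n = 25
a = 68² - 25² = 4624 - 625 = 3999
b = 2 × 68 × 25 = 3400
c = 68² + 25² = 4624 + 625 = 5249
Verification: 3999² + 3400² = 15992001 + 11560000 = 27552001 = 5249² ✓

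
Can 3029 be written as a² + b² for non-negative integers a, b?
2² + 55² (a=2, b=55)

Factorization: 3029 = 13 × 233
By Fermat: n is sum of two squares iff every prime p ≡ 3 (mod 4) appears to even power.
All primes ≡ 3 (mod 4) appear to even power.
Search a = 0, 1, 2, … for 3029 - a² a perfect square: first hit at a = 2: 3029 - 4 = 3025 = 55².
3029 = 2² + 55² = 4 + 3025 ✓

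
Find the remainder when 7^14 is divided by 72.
49

Repeated squaring. Binary of 14 = 1110.
7^1 ≡ 7 (mod 72); 7^2 ≡ 49 (mod 72); 7^4 ≡ 25 (mod 72); 7^8 ≡ 49 (mod 72)
7^14 = 7^2 × 7^4 × 7^8 ≡ 49 (mod 72)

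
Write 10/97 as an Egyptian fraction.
1/10 + 1/324 + 1/157140

Greedy algorithm:
10/97: ceiling(97/10) = 10, use 1/10
3/970: ceiling(970/3) = 324, use 1/324
1/157140: ceiling(157140/1) = 157140, use 1/157140
Result: 10/97 = 1/10 + 1/324 + 1/157140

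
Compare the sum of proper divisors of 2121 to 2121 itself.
deficient

Proper divisors of 2121: sum = 1 + 3 + 7 + 21 + 101 + 303 + 707 = 1143
Since 1143 < 2121, 2121 is deficient.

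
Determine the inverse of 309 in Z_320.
29

gcd(309, 320) = 1, so the inverse exists.
Extended Euclidean algorithm on (320, 309):
320 = 1 × 309 + 11  ⟹  11 = (1)·320 + (-1)·309
309 = 28 × 11 + 1  ⟹  1 = (-28)·320 + (29)·309
So (29)·309 ≡ 1 (mod 320), i.e. 309^(-1) ≡ 29 (mod 320).
Check: 309 × 29 = 8961 ≡ 1 (mod 320)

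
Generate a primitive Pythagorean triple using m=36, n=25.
(671, 1800, 1921)

Euclid's formula: a = m² - n², b = 2mn, c = m² + n²
m = 36, n = 25
a = 36² - 25² = 1296 - 625 = 671
b = 2 × 36 × 25 = 1800
c = 36² + 25² = 1296 + 625 = 1921
Verification: 671² + 1800² = 450241 + 3240000 = 3690241 = 1921² ✓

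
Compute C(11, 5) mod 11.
0

Using Lucas' theorem:
Write n=11 and k=5 in base 11:
n in base 11: [1, 0]
k in base 11: [0, 5]
C(11,5) mod 11 = ∏ C(n_i, k_i) mod 11
Digit binomials (mod 11): C(1,0) = 1; C(0,5) = 0 (k_i > n_i)
Product: 1 × 0 = 0 ≡ 0 (mod 11)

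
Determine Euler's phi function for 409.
408

409 = 409
φ(n) = n × ∏(1 - 1/p) for each prime p dividing n
φ(409) = 409 × (1 - 1/409) = 408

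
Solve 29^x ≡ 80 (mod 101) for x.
8

Baby-step giant-step with step n = ⌈√101⌉ = 11.
Baby steps 29^j mod 101 (j:value) for j=0..10: 0:1, 1:29, 2:33, 3:48, 4:79, 5:69, 6:82, 7:55, 8:80, 9:98, 10:14.
h = 80 is already in the table at j=8, so x = 8.
Check: 29^8 ≡ 80 (mod 101).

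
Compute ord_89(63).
88

89 is prime, so ord(63) divides φ(89) = 88.
Divisors of 88: 1, 2, 4, 8, 11, 22, 44, 88.
Repeated squaring: 63^1 ≡ 63, 63^2 ≡ 53, 63^4 ≡ 50, 63^8 ≡ 8, 63^16 ≡ 64, 63^32 ≡ 2, 63^64 ≡ 4 (mod 89).
Test 63^d mod 89 for each divisor d in increasing order:
63^1 ≡ 63
63^2 ≡ 53
63^4 ≡ 50
63^8 ≡ 8
63^11 = 63^8·63^2·63^1 ≡ 12
63^22 = 63^16·63^4·63^2 ≡ 55
63^44 = 63^32·63^8·63^4 ≡ 88
63^88 = 63^64·63^16·63^8 ≡ 1  ← first divisor giving 1
The order is 88.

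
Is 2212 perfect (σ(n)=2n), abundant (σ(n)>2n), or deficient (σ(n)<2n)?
abundant

Proper divisors of 2212: sum = 1 + 2 + 4 + 7 + 14 + 28 + 79 + 158 + 316 + 553 + 1106 = 2268
Since 2268 > 2212, 2212 is abundant.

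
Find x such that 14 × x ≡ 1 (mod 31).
20

gcd(14, 31) = 1, so the inverse exists.
Extended Euclidean algorithm on (31, 14):
31 = 2 × 14 + 3  ⟹  3 = (1)·31 + (-2)·14
14 = 4 × 3 + 2  ⟹  2 = (-4)·31 + (9)·14
3 = 1 × 2 + 1  ⟹  1 = (5)·31 + (-11)·14
So (-11)·14 ≡ 1 (mod 31), i.e. 14^(-1) ≡ -11 ≡ 20 (mod 31).
Check: 14 × 20 = 280 ≡ 1 (mod 31)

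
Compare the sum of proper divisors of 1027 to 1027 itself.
deficient

Proper divisors of 1027: sum = 1 + 13 + 79 = 93
Since 93 < 1027, 1027 is deficient.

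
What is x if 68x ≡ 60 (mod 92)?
x ≡ 9 (mod 23)

gcd(68, 92) = 4, which divides 60, so solutions exist.
Divide through by 4: 17x ≡ 15 (mod 23).
Find 17^(-1) mod 23 by the extended Euclidean algorithm:
23 = 1 × 17 + 6  ⟹  6 = (1)·23 + (-1)·17
17 = 2 × 6 + 5  ⟹  5 = (-2)·23 + (3)·17
6 = 1 × 5 + 1  ⟹  1 = (3)·23 + (-4)·17
So (-4)·17 ≡ 1 (mod 23), i.e. 17^(-1) ≡ -4 ≡ 19 (mod 23).
x ≡ 19 × 15 = 285 ≡ 9 (mod 23).
Check: 68 × 9 = 612 ≡ 60 (mod 92).
x ≡ 9 (mod 23), giving 4 solutions mod 92.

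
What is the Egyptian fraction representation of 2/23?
1/12 + 1/276

Greedy algorithm:
2/23: ceiling(23/2) = 12, use 1/12
1/276: ceiling(276/1) = 276, use 1/276
Result: 2/23 = 1/12 + 1/276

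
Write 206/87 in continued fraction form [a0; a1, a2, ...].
[2; 2, 1, 2, 1, 1, 4]

Euclidean algorithm steps:
206 = 2 × 87 + 32
87 = 2 × 32 + 23
32 = 1 × 23 + 9
23 = 2 × 9 + 5
9 = 1 × 5 + 4
5 = 1 × 4 + 1
4 = 4 × 1 + 0
Continued fraction: [2; 2, 1, 2, 1, 1, 4]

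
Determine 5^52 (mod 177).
112

Repeated squaring. Binary of 52 = 110100.
5^1 ≡ 5 (mod 177); 5^2 ≡ 25 (mod 177); 5^4 ≡ 94 (mod 177); 5^8 ≡ 163 (mod 177); 5^16 ≡ 19 (mod 177); 5^32 ≡ 7 (mod 177)
5^52 = 5^4 × 5^16 × 5^32 ≡ 112 (mod 177)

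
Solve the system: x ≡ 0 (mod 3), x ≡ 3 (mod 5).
3

Using Chinese Remainder Theorem:
M = 3 × 5 = 15
M1 = 5, M2 = 3
y1 = 5^(-1) mod 3 = 2
y2 = 3^(-1) mod 5 = 2
x = (0×5×2 + 3×3×2) mod 15 = 3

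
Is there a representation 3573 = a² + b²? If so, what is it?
18² + 57² (a=18, b=57)

Factorization: 3573 = 3^2 × 397
By Fermat: n is sum of two squares iff every prime p ≡ 3 (mod 4) appears to even power.
All primes ≡ 3 (mod 4) appear to even power.
Search a = 0, 1, 2, … for 3573 - a² a perfect square: first hit at a = 18: 3573 - 324 = 3249 = 57².
3573 = 18² + 57² = 324 + 3249 ✓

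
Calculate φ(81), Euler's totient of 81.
54

81 = 3^4
φ(n) = n × ∏(1 - 1/p) for each prime p dividing n
φ(81) = 81 × (1 - 1/3) = 54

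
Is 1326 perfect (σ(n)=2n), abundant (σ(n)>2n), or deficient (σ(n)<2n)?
abundant

Proper divisors of 1326: sum = 1 + 2 + 3 + 6 + 13 + 17 + 26 + 34 + 39 + 51 + 78 + 102 + 221 + 442 + 663 = 1698
Since 1698 > 1326, 1326 is abundant.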